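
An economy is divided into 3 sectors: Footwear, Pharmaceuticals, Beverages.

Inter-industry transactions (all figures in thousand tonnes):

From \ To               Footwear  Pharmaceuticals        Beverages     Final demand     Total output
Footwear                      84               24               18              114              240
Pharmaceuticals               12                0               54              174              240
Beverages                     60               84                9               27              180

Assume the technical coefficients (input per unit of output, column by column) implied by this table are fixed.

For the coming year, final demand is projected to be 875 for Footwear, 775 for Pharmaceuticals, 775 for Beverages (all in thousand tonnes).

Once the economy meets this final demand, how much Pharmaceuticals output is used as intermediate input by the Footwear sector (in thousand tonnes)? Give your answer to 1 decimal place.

Technical coefficients a_ij = z_ij / X_j:
  a_FF = 84/240 = 0.35, a_PF = 12/240 = 0.05, a_BF = 60/240 = 0.25
  a_FP = 24/240 = 0.10, a_PP = 0/240 = 0.00, a_BP = 84/240 = 0.35
  a_FB = 18/180 = 0.10, a_PB = 54/180 = 0.30, a_BB = 9/180 = 0.05
I − A =
  [   0.65    -0.10    -0.10]
  [  -0.05     1.00    -0.30]
  [  -0.25    -0.35     0.95]
Cofactors of I−A, C_ij = (−1)^(i+j)·(minor ij) (rows/columns in the sector order above):
  C_11 = (1.00)(0.95) − (-0.30)(-0.35) = 0.8450
  C_12 = −[(-0.05)(0.95) − (-0.30)(-0.25)] = 0.1225
  C_13 = (-0.05)(-0.35) − (1.00)(-0.25) = 0.2675
  C_21 = −[(-0.10)(0.95) − (-0.10)(-0.35)] = 0.1300
  C_22 = (0.65)(0.95) − (-0.10)(-0.25) = 0.5925
  C_23 = −[(0.65)(-0.35) − (-0.10)(-0.25)] = 0.2525
  C_31 = (-0.10)(-0.30) − (-0.10)(1.00) = 0.1300
  C_32 = −[(0.65)(-0.30) − (-0.10)(-0.05)] = 0.2000
  C_33 = (0.65)(1.00) − (-0.10)(-0.05) = 0.6450
det(I−A) = Σ_j (I−A)_1j·C_1j = (0.65)(0.8450) + (-0.10)(0.1225) + (-0.10)(0.2675) = 0.51025
adj(I−A) = Cᵀ =
  [ 0.8450   0.1300   0.1300]
  [ 0.1225   0.5925   0.2000]
  [ 0.2675   0.2525   0.6450]
(I − A)⁻¹ = adj(I−A) / det(I−A) ≈
  [   1.6561     0.2548     0.2548]
  [   0.2401     1.1612     0.3920]
  [   0.5243     0.4949     1.2641]
First solve x = (I − A)⁻¹ d = adj(I−A)·d / det(I−A); in particular x_F = (0.8450·875 + 0.1300·775 + 0.1300·775) / 0.51025 = 940.875 / 0.51025 ≈ 1843.949.
Intermediate flow from P to F: z_PF = a_PF · x_F = 0.05 × 940.875 / 0.51025 = 47.04375 / 0.51025 ≈ 92.2.

z_PF = 92.2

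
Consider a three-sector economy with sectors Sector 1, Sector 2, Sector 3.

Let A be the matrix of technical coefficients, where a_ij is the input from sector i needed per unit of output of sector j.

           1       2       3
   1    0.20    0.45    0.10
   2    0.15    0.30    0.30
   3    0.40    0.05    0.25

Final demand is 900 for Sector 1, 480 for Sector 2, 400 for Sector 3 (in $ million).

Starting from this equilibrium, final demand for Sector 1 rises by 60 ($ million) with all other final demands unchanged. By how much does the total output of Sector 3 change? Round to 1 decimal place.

Δx_3 = 62.8

I − A =
  [   0.80    -0.45    -0.10]
  [  -0.15     0.70    -0.30]
  [  -0.40    -0.05     0.75]
Cofactors of I−A, C_ij = (−1)^(i+j)·(minor ij) (rows/columns in the sector order above):
  C_11 = (0.70)(0.75) − (-0.30)(-0.05) = 0.5100
  C_12 = −[(-0.15)(0.75) − (-0.30)(-0.40)] = 0.2325
  C_13 = (-0.15)(-0.05) − (0.70)(-0.40) = 0.2875
  C_21 = −[(-0.45)(0.75) − (-0.10)(-0.05)] = 0.3425
  C_22 = (0.80)(0.75) − (-0.10)(-0.40) = 0.5600
  C_23 = −[(0.80)(-0.05) − (-0.45)(-0.40)] = 0.2200
  C_31 = (-0.45)(-0.30) − (-0.10)(0.70) = 0.2050
  C_32 = −[(0.80)(-0.30) − (-0.10)(-0.15)] = 0.2550
  C_33 = (0.80)(0.70) − (-0.45)(-0.15) = 0.4925
det(I−A) = Σ_j (I−A)_1j·C_1j = (0.80)(0.5100) + (-0.45)(0.2325) + (-0.10)(0.2875) = 0.274625
adj(I−A) = Cᵀ =
  [ 0.5100   0.3425   0.2050]
  [ 0.2325   0.5600   0.2550]
  [ 0.2875   0.2200   0.4925]
(I − A)⁻¹ = adj(I−A) / det(I−A) ≈
  [   1.8571     1.2472     0.7465]
  [   0.8466     2.0391     0.9285]
  [   1.0469     0.8011     1.7934]
Δx = (I − A)⁻¹ Δd with Δd having +60 in the Sector 1 component and 0 elsewhere.
So Δx_3 = L_31 · (+60), where L_31 = adj(I−A)_31 / det(I−A) = 0.2875 / 0.274625.
Δx_3 = 0.2875 × (+60) / 0.274625 = 17.25 / 0.274625 ≈ 62.8.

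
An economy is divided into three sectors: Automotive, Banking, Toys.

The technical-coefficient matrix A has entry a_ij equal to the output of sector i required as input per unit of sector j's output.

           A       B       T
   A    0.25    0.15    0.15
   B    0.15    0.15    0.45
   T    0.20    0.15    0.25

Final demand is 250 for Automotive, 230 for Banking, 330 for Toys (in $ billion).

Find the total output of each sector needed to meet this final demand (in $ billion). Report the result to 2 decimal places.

I − A =
  [   0.75    -0.15    -0.15]
  [  -0.15     0.85    -0.45]
  [  -0.20    -0.15     0.75]
Cofactors of I−A, C_ij = (−1)^(i+j)·(minor ij) (rows/columns in the sector order above):
  C_11 = (0.85)(0.75) − (-0.45)(-0.15) = 0.5700
  C_12 = −[(-0.15)(0.75) − (-0.45)(-0.20)] = 0.2025
  C_13 = (-0.15)(-0.15) − (0.85)(-0.20) = 0.1925
  C_21 = −[(-0.15)(0.75) − (-0.15)(-0.15)] = 0.1350
  C_22 = (0.75)(0.75) − (-0.15)(-0.20) = 0.5325
  C_23 = −[(0.75)(-0.15) − (-0.15)(-0.20)] = 0.1425
  C_31 = (-0.15)(-0.45) − (-0.15)(0.85) = 0.1950
  C_32 = −[(0.75)(-0.45) − (-0.15)(-0.15)] = 0.3600
  C_33 = (0.75)(0.85) − (-0.15)(-0.15) = 0.6150
det(I−A) = Σ_j (I−A)_1j·C_1j = (0.75)(0.5700) + (-0.15)(0.2025) + (-0.15)(0.1925) = 0.36825
adj(I−A) = Cᵀ =
  [ 0.5700   0.1350   0.1950]
  [ 0.2025   0.5325   0.3600]
  [ 0.1925   0.1425   0.6150]
(I − A)⁻¹ = adj(I−A) / det(I−A) ≈
  [   1.5479     0.3666     0.5295]
  [   0.5499     1.4460     0.9776]
  [   0.5227     0.3870     1.6701]
x = (I − A)⁻¹ d = adj(I−A)·d / det(I−A), with det(I−A) = 0.36825:
  x_A = (0.5700·250 + 0.1350·230 + 0.1950·330) / 0.36825 = 237.90 / 0.36825 ≈ 646.03
  x_B = (0.2025·250 + 0.5325·230 + 0.3600·330) / 0.36825 = 291.90 / 0.36825 ≈ 792.67
  x_T = (0.1925·250 + 0.1425·230 + 0.6150·330) / 0.36825 = 283.85 / 0.36825 ≈ 770.81

x_A = 646.03, x_B = 792.67, x_T = 770.81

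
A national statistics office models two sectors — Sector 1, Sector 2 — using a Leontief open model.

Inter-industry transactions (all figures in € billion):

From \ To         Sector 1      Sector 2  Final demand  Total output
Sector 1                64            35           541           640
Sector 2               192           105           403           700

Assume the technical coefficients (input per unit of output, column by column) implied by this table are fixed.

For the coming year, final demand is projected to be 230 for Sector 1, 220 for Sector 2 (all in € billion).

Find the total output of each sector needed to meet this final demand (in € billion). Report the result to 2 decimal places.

Technical coefficients a_ij = z_ij / X_j:
  a_11 = 64/640 = 0.10, a_21 = 192/640 = 0.30
  a_12 = 35/700 = 0.05, a_22 = 105/700 = 0.15
I − A =
  [   0.90    -0.05]
  [  -0.30     0.85]
det(I−A) = (0.90)(0.85) − (-0.05)(-0.30) = 0.7500
adj(I−A) = [[0.85, 0.05], [0.30, 0.90]]
(I − A)⁻¹ = adj(I−A) / det(I−A) ≈
  [   1.1333     0.0667]
  [   0.4000     1.2000]
x = (I − A)⁻¹ d = adj(I−A)·d / det(I−A), with det(I−A) = 0.7500:
  x_1 = (0.85·230 + 0.05·220) / 0.7500 = 206.50 / 0.7500 ≈ 275.33
  x_2 = (0.30·230 + 0.90·220) / 0.7500 = 267.00 / 0.7500 = 356.00

x_1 = 275.33, x_2 = 356.00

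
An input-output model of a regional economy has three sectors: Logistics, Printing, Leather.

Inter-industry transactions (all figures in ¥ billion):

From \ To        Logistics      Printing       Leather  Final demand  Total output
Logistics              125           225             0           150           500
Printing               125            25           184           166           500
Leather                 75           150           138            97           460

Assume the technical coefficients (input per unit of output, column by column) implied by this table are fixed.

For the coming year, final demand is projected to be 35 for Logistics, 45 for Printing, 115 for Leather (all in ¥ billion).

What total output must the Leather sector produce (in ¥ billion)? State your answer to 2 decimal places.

x_3 = 296.29

Technical coefficients a_ij = z_ij / X_j:
  a_11 = 125/500 = 0.25, a_21 = 125/500 = 0.25, a_31 = 75/500 = 0.15
  a_12 = 225/500 = 0.45, a_22 = 25/500 = 0.05, a_32 = 150/500 = 0.30
  a_13 = 0/460 = 0.00, a_23 = 184/460 = 0.40, a_33 = 138/460 = 0.30
I − A =
  [   0.75    -0.45     0.00]
  [  -0.25     0.95    -0.40]
  [  -0.15    -0.30     0.70]
Cofactors of I−A, C_ij = (−1)^(i+j)·(minor ij) (rows/columns in the sector order above):
  C_11 = (0.95)(0.70) − (-0.40)(-0.30) = 0.5450
  C_12 = −[(-0.25)(0.70) − (-0.40)(-0.15)] = 0.2350
  C_13 = (-0.25)(-0.30) − (0.95)(-0.15) = 0.2175
  C_21 = −[(-0.45)(0.70) − (0.00)(-0.30)] = 0.3150
  C_22 = (0.75)(0.70) − (0.00)(-0.15) = 0.5250
  C_23 = −[(0.75)(-0.30) − (-0.45)(-0.15)] = 0.2925
  C_31 = (-0.45)(-0.40) − (0.00)(0.95) = 0.1800
  C_32 = −[(0.75)(-0.40) − (0.00)(-0.25)] = 0.3000
  C_33 = (0.75)(0.95) − (-0.45)(-0.25) = 0.6000
det(I−A) = Σ_j (I−A)_1j·C_1j = (0.75)(0.5450) + (-0.45)(0.2350) + (0.00)(0.2175) = 0.3030
adj(I−A) = Cᵀ =
  [ 0.5450   0.3150   0.1800]
  [ 0.2350   0.5250   0.3000]
  [ 0.2175   0.2925   0.6000]
(I − A)⁻¹ = adj(I−A) / det(I−A) ≈
  [   1.7987     1.0396     0.5941]
  [   0.7756     1.7327     0.9901]
  [   0.7178     0.9653     1.9802]
x = (I − A)⁻¹ d = adj(I−A)·d / det(I−A), with det(I−A) = 0.3030:
  x_1 = (0.5450·35 + 0.3150·45 + 0.1800·115) / 0.3030 = 53.95 / 0.3030 ≈ 178.05
  x_2 = (0.2350·35 + 0.5250·45 + 0.3000·115) / 0.3030 = 66.35 / 0.3030 ≈ 218.98
  x_3 = (0.2175·35 + 0.2925·45 + 0.6000·115) / 0.3030 = 89.775 / 0.3030 ≈ 296.29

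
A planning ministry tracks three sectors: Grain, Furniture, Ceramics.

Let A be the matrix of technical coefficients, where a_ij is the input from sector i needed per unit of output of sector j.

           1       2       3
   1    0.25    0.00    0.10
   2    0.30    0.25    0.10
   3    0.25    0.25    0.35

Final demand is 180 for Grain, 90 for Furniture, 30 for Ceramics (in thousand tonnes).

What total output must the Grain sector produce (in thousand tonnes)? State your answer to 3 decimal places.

x_1 = 273.684

I − A =
  [   0.75     0.00    -0.10]
  [  -0.30     0.75    -0.10]
  [  -0.25    -0.25     0.65]
Cofactors of I−A, C_ij = (−1)^(i+j)·(minor ij) (rows/columns in the sector order above):
  C_11 = (0.75)(0.65) − (-0.10)(-0.25) = 0.4625
  C_12 = −[(-0.30)(0.65) − (-0.10)(-0.25)] = 0.2200
  C_13 = (-0.30)(-0.25) − (0.75)(-0.25) = 0.2625
  C_21 = −[(0.00)(0.65) − (-0.10)(-0.25)] = 0.0250
  C_22 = (0.75)(0.65) − (-0.10)(-0.25) = 0.4625
  C_23 = −[(0.75)(-0.25) − (0.00)(-0.25)] = 0.1875
  C_31 = (0.00)(-0.10) − (-0.10)(0.75) = 0.0750
  C_32 = −[(0.75)(-0.10) − (-0.10)(-0.30)] = 0.1050
  C_33 = (0.75)(0.75) − (0.00)(-0.30) = 0.5625
det(I−A) = Σ_j (I−A)_1j·C_1j = (0.75)(0.4625) + (0.00)(0.2200) + (-0.10)(0.2625) = 0.320625
adj(I−A) = Cᵀ =
  [ 0.4625   0.0250   0.0750]
  [ 0.2200   0.4625   0.1050]
  [ 0.2625   0.1875   0.5625]
(I − A)⁻¹ = adj(I−A) / det(I−A) ≈
  [   1.4425     0.0780     0.2339]
  [   0.6862     1.4425     0.3275]
  [   0.8187     0.5848     1.7544]
x = (I − A)⁻¹ d = adj(I−A)·d / det(I−A), with det(I−A) = 0.320625:
  x_1 = (0.4625·180 + 0.0250·90 + 0.0750·30) / 0.320625 = 87.75 / 0.320625 ≈ 273.684
  x_2 = (0.2200·180 + 0.4625·90 + 0.1050·30) / 0.320625 = 84.375 / 0.320625 ≈ 263.158
  x_3 = (0.2625·180 + 0.1875·90 + 0.5625·30) / 0.320625 = 81.00 / 0.320625 ≈ 252.632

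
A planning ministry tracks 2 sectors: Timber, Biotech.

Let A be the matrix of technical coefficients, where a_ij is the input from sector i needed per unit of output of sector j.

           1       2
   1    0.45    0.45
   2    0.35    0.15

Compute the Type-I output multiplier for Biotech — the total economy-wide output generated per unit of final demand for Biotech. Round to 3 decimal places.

m_2 = 3.226

I − A =
  [   0.55    -0.45]
  [  -0.35     0.85]
det(I−A) = (0.55)(0.85) − (-0.45)(-0.35) = 0.3100
adj(I−A) = [[0.85, 0.45], [0.35, 0.55]]
(I − A)⁻¹ = adj(I−A) / det(I−A) ≈
  [   2.7419     1.4516]
  [   1.1290     1.7742]
The output multiplier for sector j is the column-j sum of the Leontief inverse (I − A)⁻¹ = adj(I−A) / det(I−A).
Column 2 of adj(I−A): (0.45, 0.55); det(I−A) = 0.3100.
m_2 = (0.45 + 0.55) / 0.3100 = 1.00 / 0.3100 ≈ 3.226.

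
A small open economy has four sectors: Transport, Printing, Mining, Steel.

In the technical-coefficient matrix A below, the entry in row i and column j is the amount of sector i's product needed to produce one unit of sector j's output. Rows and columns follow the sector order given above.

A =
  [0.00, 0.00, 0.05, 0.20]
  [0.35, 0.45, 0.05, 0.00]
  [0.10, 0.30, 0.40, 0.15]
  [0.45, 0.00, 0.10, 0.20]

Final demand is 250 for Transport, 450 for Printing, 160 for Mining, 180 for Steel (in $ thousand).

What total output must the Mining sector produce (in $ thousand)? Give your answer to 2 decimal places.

I − A =
  [   1.00     0.00    -0.05    -0.20]
  [  -0.35     0.55    -0.05     0.00]
  [  -0.10    -0.30     0.60    -0.15]
  [  -0.45     0.00    -0.10     0.80]
Compute the cofactors C_ij = (−1)^(i+j)·(3×3 minor ij) of I−A; the adjugate is their transpose:
adj(I−A) = Cᵀ =
  [ 0.243750   0.018000   0.033000   0.067125]
  [ 0.170125   0.401625   0.056500   0.053125]
  [ 0.165125   0.213000   0.390500   0.114500]
  [ 0.157750   0.036750   0.067375   0.307000]
det(I−A) = Σ_j (I−A)_1j·C_1j = (1.00)(0.243750) + (0.00)(0.170125) + (-0.05)(0.165125) + (-0.20)(0.157750) = 0.20394375
(I − A)⁻¹ = adj(I−A) / det(I−A) ≈
  [   1.1952     0.0883     0.1618     0.3291]
  [   0.8342     1.9693     0.2770     0.2605]
  [   0.8097     1.0444     1.9147     0.5614]
  [   0.7735     0.1802     0.3304     1.5053]
x = (I − A)⁻¹ d = adj(I−A)·d / det(I−A), with det(I−A) = 0.20394375:
  x_1 = (0.243750·250 + 0.018000·450 + 0.033000·160 + 0.067125·180) / 0.20394375 = 86.40 / 0.20394375 ≈ 423.65
  x_2 = (0.170125·250 + 0.401625·450 + 0.056500·160 + 0.053125·180) / 0.20394375 = 241.865 / 0.20394375 ≈ 1185.94
  x_3 = (0.165125·250 + 0.213000·450 + 0.390500·160 + 0.114500·180) / 0.20394375 = 220.22125 / 0.20394375 ≈ 1079.81
  x_4 = (0.157750·250 + 0.036750·450 + 0.067375·160 + 0.307000·180) / 0.20394375 = 122.015 / 0.20394375 ≈ 598.28

x_3 = 1079.81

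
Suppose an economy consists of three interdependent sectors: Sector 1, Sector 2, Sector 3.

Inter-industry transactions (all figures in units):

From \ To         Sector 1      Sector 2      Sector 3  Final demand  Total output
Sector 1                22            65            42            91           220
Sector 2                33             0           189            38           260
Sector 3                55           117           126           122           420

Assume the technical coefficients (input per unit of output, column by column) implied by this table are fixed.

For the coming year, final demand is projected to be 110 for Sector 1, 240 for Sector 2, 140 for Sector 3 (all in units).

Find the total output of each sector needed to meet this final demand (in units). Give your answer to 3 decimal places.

x_1 = 379.606, x_2 = 630.280, x_3 = 740.754

Technical coefficients a_ij = z_ij / X_j:
  a_11 = 22/220 = 0.10, a_21 = 33/220 = 0.15, a_31 = 55/220 = 0.25
  a_12 = 65/260 = 0.25, a_22 = 0/260 = 0.00, a_32 = 117/260 = 0.45
  a_13 = 42/420 = 0.10, a_23 = 189/420 = 0.45, a_33 = 126/420 = 0.30
I − A =
  [   0.90    -0.25    -0.10]
  [  -0.15     1.00    -0.45]
  [  -0.25    -0.45     0.70]
Cofactors of I−A, C_ij = (−1)^(i+j)·(minor ij) (rows/columns in the sector order above):
  C_11 = (1.00)(0.70) − (-0.45)(-0.45) = 0.4975
  C_12 = −[(-0.15)(0.70) − (-0.45)(-0.25)] = 0.2175
  C_13 = (-0.15)(-0.45) − (1.00)(-0.25) = 0.3175
  C_21 = −[(-0.25)(0.70) − (-0.10)(-0.45)] = 0.2200
  C_22 = (0.90)(0.70) − (-0.10)(-0.25) = 0.6050
  C_23 = −[(0.90)(-0.45) − (-0.25)(-0.25)] = 0.4675
  C_31 = (-0.25)(-0.45) − (-0.10)(1.00) = 0.2125
  C_32 = −[(0.90)(-0.45) − (-0.10)(-0.15)] = 0.4200
  C_33 = (0.90)(1.00) − (-0.25)(-0.15) = 0.8625
det(I−A) = Σ_j (I−A)_1j·C_1j = (0.90)(0.4975) + (-0.25)(0.2175) + (-0.10)(0.3175) = 0.361625
adj(I−A) = Cᵀ =
  [ 0.4975   0.2200   0.2125]
  [ 0.2175   0.6050   0.4200]
  [ 0.3175   0.4675   0.8625]
(I − A)⁻¹ = adj(I−A) / det(I−A) ≈
  [   1.3757     0.6084     0.5876]
  [   0.6015     1.6730     1.1614]
  [   0.8780     1.2928     2.3851]
x = (I − A)⁻¹ d = adj(I−A)·d / det(I−A), with det(I−A) = 0.361625:
  x_1 = (0.4975·110 + 0.2200·240 + 0.2125·140) / 0.361625 = 137.275 / 0.361625 ≈ 379.606
  x_2 = (0.2175·110 + 0.6050·240 + 0.4200·140) / 0.361625 = 227.925 / 0.361625 ≈ 630.280
  x_3 = (0.3175·110 + 0.4675·240 + 0.8625·140) / 0.361625 = 267.875 / 0.361625 ≈ 740.754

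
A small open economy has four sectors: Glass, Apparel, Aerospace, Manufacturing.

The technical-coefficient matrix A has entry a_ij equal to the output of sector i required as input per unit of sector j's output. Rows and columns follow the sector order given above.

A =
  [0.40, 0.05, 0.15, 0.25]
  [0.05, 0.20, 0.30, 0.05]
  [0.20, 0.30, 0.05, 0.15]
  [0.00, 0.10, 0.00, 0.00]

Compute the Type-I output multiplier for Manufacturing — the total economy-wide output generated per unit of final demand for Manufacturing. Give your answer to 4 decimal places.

I − A =
  [   0.60    -0.05    -0.15    -0.25]
  [  -0.05     0.80    -0.30    -0.05]
  [  -0.20    -0.30     0.95    -0.15]
  [   0.00    -0.10     0.00     1.00]
Compute the cofactors C_ij = (−1)^(i+j)·(3×3 minor ij) of I−A; the adjugate is their transpose:
adj(I−A) = Cᵀ =
  [ 0.660750   0.118500   0.141750   0.192375]
  [ 0.107500   0.540000   0.187500   0.082000]
  [ 0.174750   0.204000   0.473250   0.124875]
  [ 0.010750   0.054000   0.018750   0.370375]
det(I−A) = Σ_j (I−A)_1j·C_1j = (0.60)(0.660750) + (-0.05)(0.107500) + (-0.15)(0.174750) + (-0.25)(0.010750) = 0.362175
(I − A)⁻¹ = adj(I−A) / det(I−A) ≈
  [   1.82439     0.32719     0.39139     0.53117]
  [   0.29682     1.49099     0.51771     0.22641]
  [   0.48250     0.56326     1.30669     0.34479]
  [   0.02968     0.14910     0.05177     1.02264]
The output multiplier for sector j is the column-j sum of the Leontief inverse (I − A)⁻¹ = adj(I−A) / det(I−A).
Column 4 of adj(I−A): (0.192375, 0.082000, 0.124875, 0.370375); det(I−A) = 0.362175.
m_4 = (0.192375 + 0.082000 + 0.124875 + 0.370375) / 0.362175 = 0.769625 / 0.362175 ≈ 2.1250.

m_4 = 2.1250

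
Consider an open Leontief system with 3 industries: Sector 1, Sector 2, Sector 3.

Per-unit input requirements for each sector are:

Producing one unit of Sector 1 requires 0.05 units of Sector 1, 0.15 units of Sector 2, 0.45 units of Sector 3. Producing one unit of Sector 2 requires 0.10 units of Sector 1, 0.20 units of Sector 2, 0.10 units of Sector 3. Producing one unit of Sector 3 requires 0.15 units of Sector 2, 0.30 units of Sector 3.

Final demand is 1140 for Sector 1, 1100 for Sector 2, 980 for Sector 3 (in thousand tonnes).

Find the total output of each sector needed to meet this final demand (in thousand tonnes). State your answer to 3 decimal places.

x_1 = 1424.575, x_2 = 2133.467, x_3 = 2620.579

I − A =
  [   0.95    -0.10     0.00]
  [  -0.15     0.80    -0.15]
  [  -0.45    -0.10     0.70]
Cofactors of I−A, C_ij = (−1)^(i+j)·(minor ij) (rows/columns in the sector order above):
  C_11 = (0.80)(0.70) − (-0.15)(-0.10) = 0.5450
  C_12 = −[(-0.15)(0.70) − (-0.15)(-0.45)] = 0.1725
  C_13 = (-0.15)(-0.10) − (0.80)(-0.45) = 0.3750
  C_21 = −[(-0.10)(0.70) − (0.00)(-0.10)] = 0.0700
  C_22 = (0.95)(0.70) − (0.00)(-0.45) = 0.6650
  C_23 = −[(0.95)(-0.10) − (-0.10)(-0.45)] = 0.1400
  C_31 = (-0.10)(-0.15) − (0.00)(0.80) = 0.0150
  C_32 = −[(0.95)(-0.15) − (0.00)(-0.15)] = 0.1425
  C_33 = (0.95)(0.80) − (-0.10)(-0.15) = 0.7450
det(I−A) = Σ_j (I−A)_1j·C_1j = (0.95)(0.5450) + (-0.10)(0.1725) + (0.00)(0.3750) = 0.5005
adj(I−A) = Cᵀ =
  [ 0.5450   0.0700   0.0150]
  [ 0.1725   0.6650   0.1425]
  [ 0.3750   0.1400   0.7450]
(I − A)⁻¹ = adj(I−A) / det(I−A) ≈
  [   1.0889     0.1399     0.0300]
  [   0.3447     1.3287     0.2847]
  [   0.7493     0.2797     1.4885]
x = (I − A)⁻¹ d = adj(I−A)·d / det(I−A), with det(I−A) = 0.5005:
  x_1 = (0.5450·1140 + 0.0700·1100 + 0.0150·980) / 0.5005 = 713.00 / 0.5005 ≈ 1424.575
  x_2 = (0.1725·1140 + 0.6650·1100 + 0.1425·980) / 0.5005 = 1067.80 / 0.5005 ≈ 2133.467
  x_3 = (0.3750·1140 + 0.1400·1100 + 0.7450·980) / 0.5005 = 1311.60 / 0.5005 ≈ 2620.579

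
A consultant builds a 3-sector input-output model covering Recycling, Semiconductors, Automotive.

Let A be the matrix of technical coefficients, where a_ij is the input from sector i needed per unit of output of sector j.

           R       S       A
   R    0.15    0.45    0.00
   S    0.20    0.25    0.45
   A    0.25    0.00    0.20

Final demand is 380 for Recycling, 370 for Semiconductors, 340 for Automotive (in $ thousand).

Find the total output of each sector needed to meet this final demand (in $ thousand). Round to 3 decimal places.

I − A =
  [   0.85    -0.45     0.00]
  [  -0.20     0.75    -0.45]
  [  -0.25     0.00     0.80]
Cofactors of I−A, C_ij = (−1)^(i+j)·(minor ij) (rows/columns in the sector order above):
  C_11 = (0.75)(0.80) − (-0.45)(0.00) = 0.6000
  C_12 = −[(-0.20)(0.80) − (-0.45)(-0.25)] = 0.2725
  C_13 = (-0.20)(0.00) − (0.75)(-0.25) = 0.1875
  C_21 = −[(-0.45)(0.80) − (0.00)(0.00)] = 0.3600
  C_22 = (0.85)(0.80) − (0.00)(-0.25) = 0.6800
  C_23 = −[(0.85)(0.00) − (-0.45)(-0.25)] = 0.1125
  C_31 = (-0.45)(-0.45) − (0.00)(0.75) = 0.2025
  C_32 = −[(0.85)(-0.45) − (0.00)(-0.20)] = 0.3825
  C_33 = (0.85)(0.75) − (-0.45)(-0.20) = 0.5475
det(I−A) = Σ_j (I−A)_1j·C_1j = (0.85)(0.6000) + (-0.45)(0.2725) + (0.00)(0.1875) = 0.387375
adj(I−A) = Cᵀ =
  [ 0.6000   0.3600   0.2025]
  [ 0.2725   0.6800   0.3825]
  [ 0.1875   0.1125   0.5475]
(I − A)⁻¹ = adj(I−A) / det(I−A) ≈
  [   1.5489     0.9293     0.5227]
  [   0.7035     1.7554     0.9874]
  [   0.4840     0.2904     1.4134]
x = (I − A)⁻¹ d = adj(I−A)·d / det(I−A), with det(I−A) = 0.387375:
  x_R = (0.6000·380 + 0.3600·370 + 0.2025·340) / 0.387375 = 430.05 / 0.387375 ≈ 1110.165
  x_S = (0.2725·380 + 0.6800·370 + 0.3825·340) / 0.387375 = 485.20 / 0.387375 ≈ 1252.533
  x_A = (0.1875·380 + 0.1125·370 + 0.5475·340) / 0.387375 = 299.025 / 0.387375 ≈ 771.926

x_R = 1110.165, x_S = 1252.533, x_A = 771.926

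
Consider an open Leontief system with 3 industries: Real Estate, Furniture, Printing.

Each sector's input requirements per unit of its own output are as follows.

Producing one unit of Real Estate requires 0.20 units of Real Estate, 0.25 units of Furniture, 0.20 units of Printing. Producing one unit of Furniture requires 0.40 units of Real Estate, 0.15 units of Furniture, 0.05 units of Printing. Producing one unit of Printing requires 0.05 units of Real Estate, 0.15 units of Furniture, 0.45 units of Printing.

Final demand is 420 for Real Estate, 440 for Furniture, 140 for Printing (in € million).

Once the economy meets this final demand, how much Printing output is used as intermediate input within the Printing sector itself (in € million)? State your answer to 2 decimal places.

z_33 = 324.77

I − A =
  [   0.80    -0.40    -0.05]
  [  -0.25     0.85    -0.15]
  [  -0.20    -0.05     0.55]
Cofactors of I−A, C_ij = (−1)^(i+j)·(minor ij) (rows/columns in the sector order above):
  C_11 = (0.85)(0.55) − (-0.15)(-0.05) = 0.4600
  C_12 = −[(-0.25)(0.55) − (-0.15)(-0.20)] = 0.1675
  C_13 = (-0.25)(-0.05) − (0.85)(-0.20) = 0.1825
  C_21 = −[(-0.40)(0.55) − (-0.05)(-0.05)] = 0.2225
  C_22 = (0.80)(0.55) − (-0.05)(-0.20) = 0.4300
  C_23 = −[(0.80)(-0.05) − (-0.40)(-0.20)] = 0.1200
  C_31 = (-0.40)(-0.15) − (-0.05)(0.85) = 0.1025
  C_32 = −[(0.80)(-0.15) − (-0.05)(-0.25)] = 0.1325
  C_33 = (0.80)(0.85) − (-0.40)(-0.25) = 0.5800
det(I−A) = Σ_j (I−A)_1j·C_1j = (0.80)(0.4600) + (-0.40)(0.1675) + (-0.05)(0.1825) = 0.291875
adj(I−A) = Cᵀ =
  [ 0.4600   0.2225   0.1025]
  [ 0.1675   0.4300   0.1325]
  [ 0.1825   0.1200   0.5800]
(I − A)⁻¹ = adj(I−A) / det(I−A) ≈
  [   1.5760     0.7623     0.3512]
  [   0.5739     1.4732     0.4540]
  [   0.6253     0.4111     1.9872]
First solve x = (I − A)⁻¹ d = adj(I−A)·d / det(I−A); in particular x_3 = (0.1825·420 + 0.1200·440 + 0.5800·140) / 0.291875 = 210.65 / 0.291875 ≈ 721.7131.
Intermediate flow from 3 to 3: z_33 = a_33 · x_3 = 0.45 × 210.65 / 0.291875 = 94.7925 / 0.291875 ≈ 324.77.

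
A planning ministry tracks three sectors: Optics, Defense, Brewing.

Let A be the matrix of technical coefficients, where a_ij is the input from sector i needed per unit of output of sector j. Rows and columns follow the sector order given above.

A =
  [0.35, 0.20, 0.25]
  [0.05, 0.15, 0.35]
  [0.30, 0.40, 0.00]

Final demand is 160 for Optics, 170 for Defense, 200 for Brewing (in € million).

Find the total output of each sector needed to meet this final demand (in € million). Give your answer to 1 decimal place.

x_1 = 611.2, x_2 = 471.5, x_3 = 571.9

I − A =
  [   0.65    -0.20    -0.25]
  [  -0.05     0.85    -0.35]
  [  -0.30    -0.40     1.00]
Cofactors of I−A, C_ij = (−1)^(i+j)·(minor ij) (rows/columns in the sector order above):
  C_11 = (0.85)(1.00) − (-0.35)(-0.40) = 0.7100
  C_12 = −[(-0.05)(1.00) − (-0.35)(-0.30)] = 0.1550
  C_13 = (-0.05)(-0.40) − (0.85)(-0.30) = 0.2750
  C_21 = −[(-0.20)(1.00) − (-0.25)(-0.40)] = 0.3000
  C_22 = (0.65)(1.00) − (-0.25)(-0.30) = 0.5750
  C_23 = −[(0.65)(-0.40) − (-0.20)(-0.30)] = 0.3200
  C_31 = (-0.20)(-0.35) − (-0.25)(0.85) = 0.2825
  C_32 = −[(0.65)(-0.35) − (-0.25)(-0.05)] = 0.2400
  C_33 = (0.65)(0.85) − (-0.20)(-0.05) = 0.5425
det(I−A) = Σ_j (I−A)_1j·C_1j = (0.65)(0.7100) + (-0.20)(0.1550) + (-0.25)(0.2750) = 0.36175
adj(I−A) = Cᵀ =
  [ 0.7100   0.3000   0.2825]
  [ 0.1550   0.5750   0.2400]
  [ 0.2750   0.3200   0.5425]
(I − A)⁻¹ = adj(I−A) / det(I−A) ≈
  [   1.9627     0.8293     0.7809]
  [   0.4285     1.5895     0.6634]
  [   0.7602     0.8846     1.4997]
x = (I − A)⁻¹ d = adj(I−A)·d / det(I−A), with det(I−A) = 0.36175:
  x_1 = (0.7100·160 + 0.3000·170 + 0.2825·200) / 0.36175 = 221.10 / 0.36175 ≈ 611.2
  x_2 = (0.1550·160 + 0.5750·170 + 0.2400·200) / 0.36175 = 170.55 / 0.36175 ≈ 471.5
  x_3 = (0.2750·160 + 0.3200·170 + 0.5425·200) / 0.36175 = 206.90 / 0.36175 ≈ 571.9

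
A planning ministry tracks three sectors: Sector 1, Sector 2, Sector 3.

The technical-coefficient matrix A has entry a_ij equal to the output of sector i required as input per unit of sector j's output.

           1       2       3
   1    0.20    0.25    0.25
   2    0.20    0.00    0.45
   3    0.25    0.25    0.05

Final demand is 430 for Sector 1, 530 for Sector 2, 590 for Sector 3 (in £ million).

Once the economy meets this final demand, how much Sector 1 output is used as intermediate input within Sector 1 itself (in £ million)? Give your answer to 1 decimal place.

I − A =
  [   0.80    -0.25    -0.25]
  [  -0.20     1.00    -0.45]
  [  -0.25    -0.25     0.95]
Cofactors of I−A, C_ij = (−1)^(i+j)·(minor ij) (rows/columns in the sector order above):
  C_11 = (1.00)(0.95) − (-0.45)(-0.25) = 0.8375
  C_12 = −[(-0.20)(0.95) − (-0.45)(-0.25)] = 0.3025
  C_13 = (-0.20)(-0.25) − (1.00)(-0.25) = 0.3000
  C_21 = −[(-0.25)(0.95) − (-0.25)(-0.25)] = 0.3000
  C_22 = (0.80)(0.95) − (-0.25)(-0.25) = 0.6975
  C_23 = −[(0.80)(-0.25) − (-0.25)(-0.25)] = 0.2625
  C_31 = (-0.25)(-0.45) − (-0.25)(1.00) = 0.3625
  C_32 = −[(0.80)(-0.45) − (-0.25)(-0.20)] = 0.4100
  C_33 = (0.80)(1.00) − (-0.25)(-0.20) = 0.7500
det(I−A) = Σ_j (I−A)_1j·C_1j = (0.80)(0.8375) + (-0.25)(0.3025) + (-0.25)(0.3000) = 0.519375
adj(I−A) = Cᵀ =
  [ 0.8375   0.3000   0.3625]
  [ 0.3025   0.6975   0.4100]
  [ 0.3000   0.2625   0.7500]
(I − A)⁻¹ = adj(I−A) / det(I−A) ≈
  [   1.6125     0.5776     0.6980]
  [   0.5824     1.3430     0.7894]
  [   0.5776     0.5054     1.4440]
First solve x = (I − A)⁻¹ d = adj(I−A)·d / det(I−A); in particular x_1 = (0.8375·430 + 0.3000·530 + 0.3625·590) / 0.519375 = 733.00 / 0.519375 ≈ 1411.312.
Intermediate flow from 1 to 1: z_11 = a_11 · x_1 = 0.20 × 733.00 / 0.519375 = 146.60 / 0.519375 ≈ 282.3.

z_11 = 282.3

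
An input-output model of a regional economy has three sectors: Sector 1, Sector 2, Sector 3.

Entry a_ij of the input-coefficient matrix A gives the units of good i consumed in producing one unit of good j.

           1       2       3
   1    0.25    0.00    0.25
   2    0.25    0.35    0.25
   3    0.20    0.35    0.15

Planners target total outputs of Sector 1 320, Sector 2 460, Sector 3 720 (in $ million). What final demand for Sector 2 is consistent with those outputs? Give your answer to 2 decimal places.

I − A =
  [   0.75     0.00    -0.25]
  [  -0.25     0.65    -0.25]
  [  -0.20    -0.35     0.85]
d = (I − A) x:
  d_1 = (+0.75)·320 + (+0.00)·460 + (-0.25)·720 = 60.00
  d_2 = (-0.25)·320 + (+0.65)·460 + (-0.25)·720 = 39.00
  d_3 = (-0.20)·320 + (-0.35)·460 + (+0.85)·720 = 387.00

d_2 = 39.00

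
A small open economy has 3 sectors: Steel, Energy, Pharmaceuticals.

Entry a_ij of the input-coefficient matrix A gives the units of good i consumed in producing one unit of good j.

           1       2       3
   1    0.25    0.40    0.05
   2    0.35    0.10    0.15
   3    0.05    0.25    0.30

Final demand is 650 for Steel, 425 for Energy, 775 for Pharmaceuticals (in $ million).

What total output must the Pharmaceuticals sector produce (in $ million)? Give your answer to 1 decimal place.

I − A =
  [   0.75    -0.40    -0.05]
  [  -0.35     0.90    -0.15]
  [  -0.05    -0.25     0.70]
Cofactors of I−A, C_ij = (−1)^(i+j)·(minor ij) (rows/columns in the sector order above):
  C_11 = (0.90)(0.70) − (-0.15)(-0.25) = 0.5925
  C_12 = −[(-0.35)(0.70) − (-0.15)(-0.05)] = 0.2525
  C_13 = (-0.35)(-0.25) − (0.90)(-0.05) = 0.1325
  C_21 = −[(-0.40)(0.70) − (-0.05)(-0.25)] = 0.2925
  C_22 = (0.75)(0.70) − (-0.05)(-0.05) = 0.5225
  C_23 = −[(0.75)(-0.25) − (-0.40)(-0.05)] = 0.2075
  C_31 = (-0.40)(-0.15) − (-0.05)(0.90) = 0.1050
  C_32 = −[(0.75)(-0.15) − (-0.05)(-0.35)] = 0.1300
  C_33 = (0.75)(0.90) − (-0.40)(-0.35) = 0.5350
det(I−A) = Σ_j (I−A)_1j·C_1j = (0.75)(0.5925) + (-0.40)(0.2525) + (-0.05)(0.1325) = 0.33675
adj(I−A) = Cᵀ =
  [ 0.5925   0.2925   0.1050]
  [ 0.2525   0.5225   0.1300]
  [ 0.1325   0.2075   0.5350]
(I − A)⁻¹ = adj(I−A) / det(I−A) ≈
  [   1.7595     0.8686     0.3118]
  [   0.7498     1.5516     0.3860]
  [   0.3935     0.6162     1.5887]
x = (I − A)⁻¹ d = adj(I−A)·d / det(I−A), with det(I−A) = 0.33675:
  x_1 = (0.5925·650 + 0.2925·425 + 0.1050·775) / 0.33675 = 590.8125 / 0.33675 ≈ 1754.5
  x_2 = (0.2525·650 + 0.5225·425 + 0.1300·775) / 0.33675 = 486.9375 / 0.33675 ≈ 1446.0
  x_3 = (0.1325·650 + 0.2075·425 + 0.5350·775) / 0.33675 = 588.9375 / 0.33675 ≈ 1748.9

x_3 = 1748.9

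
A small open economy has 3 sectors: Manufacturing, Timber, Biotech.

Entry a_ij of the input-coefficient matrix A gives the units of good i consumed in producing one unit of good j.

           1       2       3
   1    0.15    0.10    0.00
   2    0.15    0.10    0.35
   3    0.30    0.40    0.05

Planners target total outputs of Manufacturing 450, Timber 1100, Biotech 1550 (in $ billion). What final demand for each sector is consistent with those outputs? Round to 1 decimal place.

d_1 = 272.5, d_2 = 380.0, d_3 = 897.5

I − A =
  [   0.85    -0.10     0.00]
  [  -0.15     0.90    -0.35]
  [  -0.30    -0.40     0.95]
d = (I − A) x:
  d_1 = (+0.85)·450 + (-0.10)·1100 + (+0.00)·1550 = 272.5
  d_2 = (-0.15)·450 + (+0.90)·1100 + (-0.35)·1550 = 380.0
  d_3 = (-0.30)·450 + (-0.40)·1100 + (+0.95)·1550 = 897.5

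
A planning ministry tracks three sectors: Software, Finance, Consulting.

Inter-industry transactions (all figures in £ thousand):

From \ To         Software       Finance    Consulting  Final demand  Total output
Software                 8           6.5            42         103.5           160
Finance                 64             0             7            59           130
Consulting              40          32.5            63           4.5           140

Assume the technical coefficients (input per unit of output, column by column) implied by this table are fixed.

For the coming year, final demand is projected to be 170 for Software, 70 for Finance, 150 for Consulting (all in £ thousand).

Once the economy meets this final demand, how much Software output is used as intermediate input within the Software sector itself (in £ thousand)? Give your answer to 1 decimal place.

Technical coefficients a_ij = z_ij / X_j:
  a_11 = 8/160 = 0.05, a_21 = 64/160 = 0.40, a_31 = 40/160 = 0.25
  a_12 = 6.5/130 = 0.05, a_22 = 0/130 = 0.00, a_32 = 32.5/130 = 0.25
  a_13 = 42/140 = 0.30, a_23 = 7/140 = 0.05, a_33 = 63/140 = 0.45
I − A =
  [   0.95    -0.05    -0.30]
  [  -0.40     1.00    -0.05]
  [  -0.25    -0.25     0.55]
Cofactors of I−A, C_ij = (−1)^(i+j)·(minor ij) (rows/columns in the sector order above):
  C_11 = (1.00)(0.55) − (-0.05)(-0.25) = 0.5375
  C_12 = −[(-0.40)(0.55) − (-0.05)(-0.25)] = 0.2325
  C_13 = (-0.40)(-0.25) − (1.00)(-0.25) = 0.3500
  C_21 = −[(-0.05)(0.55) − (-0.30)(-0.25)] = 0.1025
  C_22 = (0.95)(0.55) − (-0.30)(-0.25) = 0.4475
  C_23 = −[(0.95)(-0.25) − (-0.05)(-0.25)] = 0.2500
  C_31 = (-0.05)(-0.05) − (-0.30)(1.00) = 0.3025
  C_32 = −[(0.95)(-0.05) − (-0.30)(-0.40)] = 0.1675
  C_33 = (0.95)(1.00) − (-0.05)(-0.40) = 0.9300
det(I−A) = Σ_j (I−A)_1j·C_1j = (0.95)(0.5375) + (-0.05)(0.2325) + (-0.30)(0.3500) = 0.3940
adj(I−A) = Cᵀ =
  [ 0.5375   0.1025   0.3025]
  [ 0.2325   0.4475   0.1675]
  [ 0.3500   0.2500   0.9300]
(I − A)⁻¹ = adj(I−A) / det(I−A) ≈
  [   1.3642     0.2602     0.7678]
  [   0.5901     1.1358     0.4251]
  [   0.8883     0.6345     2.3604]
First solve x = (I − A)⁻¹ d = adj(I−A)·d / det(I−A); in particular x_1 = (0.5375·170 + 0.1025·70 + 0.3025·150) / 0.3940 = 143.925 / 0.3940 ≈ 365.292.
Intermediate flow from 1 to 1: z_11 = a_11 · x_1 = 0.05 × 143.925 / 0.3940 = 7.19625 / 0.3940 ≈ 18.3.

z_11 = 18.3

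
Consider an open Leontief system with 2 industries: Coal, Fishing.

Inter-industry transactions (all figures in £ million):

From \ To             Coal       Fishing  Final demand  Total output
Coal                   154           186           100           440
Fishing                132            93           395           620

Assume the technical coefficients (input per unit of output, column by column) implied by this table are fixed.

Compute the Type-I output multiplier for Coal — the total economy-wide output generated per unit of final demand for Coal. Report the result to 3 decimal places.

m_1 = 2.486

Technical coefficients a_ij = z_ij / X_j:
  a_11 = 154/440 = 0.35, a_21 = 132/440 = 0.30
  a_12 = 186/620 = 0.30, a_22 = 93/620 = 0.15
I − A =
  [   0.65    -0.30]
  [  -0.30     0.85]
det(I−A) = (0.65)(0.85) − (-0.30)(-0.30) = 0.4625
adj(I−A) = [[0.85, 0.30], [0.30, 0.65]]
(I − A)⁻¹ = adj(I−A) / det(I−A) ≈
  [   1.8378     0.6486]
  [   0.6486     1.4054]
The output multiplier for sector j is the column-j sum of the Leontief inverse (I − A)⁻¹ = adj(I−A) / det(I−A).
Column 1 of adj(I−A): (0.85, 0.30); det(I−A) = 0.4625.
m_1 = (0.85 + 0.30) / 0.4625 = 1.15 / 0.4625 ≈ 2.486.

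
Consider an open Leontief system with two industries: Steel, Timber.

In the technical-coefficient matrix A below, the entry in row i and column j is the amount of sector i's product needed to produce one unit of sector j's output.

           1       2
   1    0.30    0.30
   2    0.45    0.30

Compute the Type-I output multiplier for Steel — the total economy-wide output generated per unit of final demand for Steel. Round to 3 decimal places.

m_1 = 3.239

I − A =
  [   0.70    -0.30]
  [  -0.45     0.70]
det(I−A) = (0.70)(0.70) − (-0.30)(-0.45) = 0.3550
adj(I−A) = [[0.70, 0.30], [0.45, 0.70]]
(I − A)⁻¹ = adj(I−A) / det(I−A) ≈
  [   1.9718     0.8451]
  [   1.2676     1.9718]
The output multiplier for sector j is the column-j sum of the Leontief inverse (I − A)⁻¹ = adj(I−A) / det(I−A).
Column 1 of adj(I−A): (0.70, 0.45); det(I−A) = 0.3550.
m_1 = (0.70 + 0.45) / 0.3550 = 1.15 / 0.3550 ≈ 3.239.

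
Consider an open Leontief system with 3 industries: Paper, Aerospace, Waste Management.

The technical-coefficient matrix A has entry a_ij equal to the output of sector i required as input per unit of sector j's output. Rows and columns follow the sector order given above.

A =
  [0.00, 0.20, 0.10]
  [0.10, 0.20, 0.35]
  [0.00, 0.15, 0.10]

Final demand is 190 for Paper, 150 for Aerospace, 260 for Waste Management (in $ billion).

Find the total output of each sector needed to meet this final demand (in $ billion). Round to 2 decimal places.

x_1 = 301.04, x_2 = 379.17, x_3 = 352.08

I − A =
  [   1.00    -0.20    -0.10]
  [  -0.10     0.80    -0.35]
  [   0.00    -0.15     0.90]
Cofactors of I−A, C_ij = (−1)^(i+j)·(minor ij) (rows/columns in the sector order above):
  C_11 = (0.80)(0.90) − (-0.35)(-0.15) = 0.6675
  C_12 = −[(-0.10)(0.90) − (-0.35)(0.00)] = 0.0900
  C_13 = (-0.10)(-0.15) − (0.80)(0.00) = 0.0150
  C_21 = −[(-0.20)(0.90) − (-0.10)(-0.15)] = 0.1950
  C_22 = (1.00)(0.90) − (-0.10)(0.00) = 0.9000
  C_23 = −[(1.00)(-0.15) − (-0.20)(0.00)] = 0.1500
  C_31 = (-0.20)(-0.35) − (-0.10)(0.80) = 0.1500
  C_32 = −[(1.00)(-0.35) − (-0.10)(-0.10)] = 0.3600
  C_33 = (1.00)(0.80) − (-0.20)(-0.10) = 0.7800
det(I−A) = Σ_j (I−A)_1j·C_1j = (1.00)(0.6675) + (-0.20)(0.0900) + (-0.10)(0.0150) = 0.6480
adj(I−A) = Cᵀ =
  [ 0.6675   0.1950   0.1500]
  [ 0.0900   0.9000   0.3600]
  [ 0.0150   0.1500   0.7800]
(I − A)⁻¹ = adj(I−A) / det(I−A) ≈
  [   1.0301     0.3009     0.2315]
  [   0.1389     1.3889     0.5556]
  [   0.0231     0.2315     1.2037]
x = (I − A)⁻¹ d = adj(I−A)·d / det(I−A), with det(I−A) = 0.6480:
  x_1 = (0.6675·190 + 0.1950·150 + 0.1500·260) / 0.6480 = 195.075 / 0.6480 ≈ 301.04
  x_2 = (0.0900·190 + 0.9000·150 + 0.3600·260) / 0.6480 = 245.70 / 0.6480 ≈ 379.17
  x_3 = (0.0150·190 + 0.1500·150 + 0.7800·260) / 0.6480 = 228.15 / 0.6480 ≈ 352.08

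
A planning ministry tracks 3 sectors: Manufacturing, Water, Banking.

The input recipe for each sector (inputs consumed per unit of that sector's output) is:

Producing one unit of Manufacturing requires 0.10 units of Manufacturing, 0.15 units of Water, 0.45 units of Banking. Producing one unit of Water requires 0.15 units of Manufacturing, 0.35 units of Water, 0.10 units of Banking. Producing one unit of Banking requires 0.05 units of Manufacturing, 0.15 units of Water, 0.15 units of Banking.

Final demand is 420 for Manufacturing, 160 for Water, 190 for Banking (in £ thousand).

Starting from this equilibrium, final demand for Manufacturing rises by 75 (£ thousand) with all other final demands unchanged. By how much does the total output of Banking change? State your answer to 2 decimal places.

I − A =
  [   0.90    -0.15    -0.05]
  [  -0.15     0.65    -0.15]
  [  -0.45    -0.10     0.85]
Cofactors of I−A, C_ij = (−1)^(i+j)·(minor ij) (rows/columns in the sector order above):
  C_11 = (0.65)(0.85) − (-0.15)(-0.10) = 0.5375
  C_12 = −[(-0.15)(0.85) − (-0.15)(-0.45)] = 0.1950
  C_13 = (-0.15)(-0.10) − (0.65)(-0.45) = 0.3075
  C_21 = −[(-0.15)(0.85) − (-0.05)(-0.10)] = 0.1325
  C_22 = (0.90)(0.85) − (-0.05)(-0.45) = 0.7425
  C_23 = −[(0.90)(-0.10) − (-0.15)(-0.45)] = 0.1575
  C_31 = (-0.15)(-0.15) − (-0.05)(0.65) = 0.0550
  C_32 = −[(0.90)(-0.15) − (-0.05)(-0.15)] = 0.1425
  C_33 = (0.90)(0.65) − (-0.15)(-0.15) = 0.5625
det(I−A) = Σ_j (I−A)_1j·C_1j = (0.90)(0.5375) + (-0.15)(0.1950) + (-0.05)(0.3075) = 0.439125
adj(I−A) = Cᵀ =
  [ 0.5375   0.1325   0.0550]
  [ 0.1950   0.7425   0.1425]
  [ 0.3075   0.1575   0.5625]
(I − A)⁻¹ = adj(I−A) / det(I−A) ≈
  [   1.2240     0.3017     0.1252]
  [   0.4441     1.6909     0.3245]
  [   0.7003     0.3587     1.2810]
Δx = (I − A)⁻¹ Δd with Δd having +75 in the Manufacturing component and 0 elsewhere.
So Δx_3 = L_31 · (+75), where L_31 = adj(I−A)_31 / det(I−A) = 0.3075 / 0.439125.
Δx_3 = 0.3075 × (+75) / 0.439125 = 23.0625 / 0.439125 ≈ 52.52.

Δx_3 = 52.52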